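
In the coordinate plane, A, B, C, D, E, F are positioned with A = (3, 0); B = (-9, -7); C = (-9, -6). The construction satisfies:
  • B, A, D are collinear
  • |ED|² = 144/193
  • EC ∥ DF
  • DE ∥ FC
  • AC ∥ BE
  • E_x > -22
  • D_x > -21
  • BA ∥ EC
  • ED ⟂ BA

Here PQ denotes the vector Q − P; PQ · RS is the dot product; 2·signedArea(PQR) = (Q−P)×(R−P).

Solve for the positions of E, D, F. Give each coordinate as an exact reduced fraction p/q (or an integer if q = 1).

1. E_x = -21  [BA ∥ EC ∩ AC ∥ BE]
2. E_y = -13  [BA ∥ EC ∩ AC ∥ BE]
   → E = (-21, -13)
3. D_x = -3969/193  [B, A, D are collinear ∩ ED ⟂ BA]
4. D_y = -2653/193  [B, A, D are collinear ∩ ED ⟂ BA]
   → D = (-3969/193, -2653/193)
5. F_x = -1653/193  [DE ∥ FC ∩ EC ∥ DF]
6. F_y = -1302/193  [DE ∥ FC ∩ EC ∥ DF]
   → F = (-1653/193, -1302/193)

D = (-3969/193, -2653/193)
E = (-21, -13)
F = (-1653/193, -1302/193)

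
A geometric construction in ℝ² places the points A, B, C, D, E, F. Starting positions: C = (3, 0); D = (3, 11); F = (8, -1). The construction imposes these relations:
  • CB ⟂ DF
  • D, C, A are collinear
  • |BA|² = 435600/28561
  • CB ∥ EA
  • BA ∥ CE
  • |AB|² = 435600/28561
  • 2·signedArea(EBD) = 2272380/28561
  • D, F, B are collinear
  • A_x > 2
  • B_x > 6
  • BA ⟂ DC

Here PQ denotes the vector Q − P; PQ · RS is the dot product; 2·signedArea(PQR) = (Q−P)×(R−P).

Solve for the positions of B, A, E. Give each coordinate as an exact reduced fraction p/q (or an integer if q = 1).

1. B_x = 1167/169  [D, F, B are collinear ∩ CB ⟂ DF]
2. B_y = 275/169  [D, F, B are collinear ∩ CB ⟂ DF]
   → B = (1167/169, 275/169)
3. A_x = 3  [D, C, A are collinear ∩ BA ⟂ DC]
4. A_y = 275/169  [D, C, A are collinear ∩ BA ⟂ DC]
   → A = (3, 275/169)
5. E_x = -153/169  [CB ∥ EA ∩ BA ∥ CE]
6. E_y = 0  [CB ∥ EA ∩ BA ∥ CE]
   → E = (-153/169, 0)

A = (3, 275/169)
B = (1167/169, 275/169)
E = (-153/169, 0)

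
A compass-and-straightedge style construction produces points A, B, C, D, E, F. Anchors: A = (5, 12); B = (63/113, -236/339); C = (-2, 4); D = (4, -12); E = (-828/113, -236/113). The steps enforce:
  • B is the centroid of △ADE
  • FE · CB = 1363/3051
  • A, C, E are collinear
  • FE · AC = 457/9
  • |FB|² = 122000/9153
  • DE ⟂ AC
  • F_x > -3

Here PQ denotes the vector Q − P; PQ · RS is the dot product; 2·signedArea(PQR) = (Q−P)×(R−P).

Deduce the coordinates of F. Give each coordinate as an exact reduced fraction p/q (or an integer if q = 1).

1. F_x = -991/339  [FE · CB = 1363/3051 ∩ FE · AC = 457/9]
2. F_y = 412/1017  [FE · CB = 1363/3051 ∩ FE · AC = 457/9]
   → F = (-991/339, 412/1017)

F = (-991/339, 412/1017)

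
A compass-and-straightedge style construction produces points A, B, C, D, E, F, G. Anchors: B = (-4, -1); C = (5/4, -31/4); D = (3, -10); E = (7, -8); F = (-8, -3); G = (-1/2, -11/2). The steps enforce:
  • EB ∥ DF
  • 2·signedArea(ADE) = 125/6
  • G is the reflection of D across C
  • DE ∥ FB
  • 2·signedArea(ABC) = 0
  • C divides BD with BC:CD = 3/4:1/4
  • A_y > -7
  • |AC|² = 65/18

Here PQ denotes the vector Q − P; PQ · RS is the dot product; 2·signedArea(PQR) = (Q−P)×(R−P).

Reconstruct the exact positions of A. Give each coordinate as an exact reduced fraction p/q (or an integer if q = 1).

1. A_x = 1/12  [2·signedArea(ABC) = 0 ∩ 2·signedArea(ADE) = 125/6]
2. A_y = -25/4  [2·signedArea(ABC) = 0 ∩ 2·signedArea(ADE) = 125/6]
   → A = (1/12, -25/4)

A = (1/12, -25/4)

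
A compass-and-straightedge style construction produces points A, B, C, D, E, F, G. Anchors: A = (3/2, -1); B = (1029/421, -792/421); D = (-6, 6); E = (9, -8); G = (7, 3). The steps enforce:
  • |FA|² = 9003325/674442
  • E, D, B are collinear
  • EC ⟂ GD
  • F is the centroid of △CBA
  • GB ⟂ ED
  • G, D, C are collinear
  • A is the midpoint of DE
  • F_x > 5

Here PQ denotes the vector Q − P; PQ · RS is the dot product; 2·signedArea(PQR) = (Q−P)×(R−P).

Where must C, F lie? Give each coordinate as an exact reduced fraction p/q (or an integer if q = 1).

1. C_x = 2013/178  [G, D, C are collinear ∩ EC ⟂ GD]
2. C_y = 357/178  [G, D, C are collinear ∩ EC ⟂ GD]
   → C = (2013/178, 357/178)
3. F_x = 190507/37469  [F is the centroid of △CBA]
4. F_y = -65617/224814  [F is the centroid of △CBA]
   → F = (190507/37469, -65617/224814)

C = (2013/178, 357/178)
F = (190507/37469, -65617/224814)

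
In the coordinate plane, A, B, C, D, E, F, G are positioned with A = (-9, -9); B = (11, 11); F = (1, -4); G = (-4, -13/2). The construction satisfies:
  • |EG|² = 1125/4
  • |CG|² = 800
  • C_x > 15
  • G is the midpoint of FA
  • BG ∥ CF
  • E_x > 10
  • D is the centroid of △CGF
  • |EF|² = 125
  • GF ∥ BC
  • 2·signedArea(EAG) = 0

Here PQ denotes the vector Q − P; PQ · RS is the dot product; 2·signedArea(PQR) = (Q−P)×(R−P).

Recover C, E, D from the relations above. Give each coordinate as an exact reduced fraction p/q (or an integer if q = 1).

1. C_x = 16  [BG ∥ CF ∩ GF ∥ BC]
2. C_y = 27/2  [BG ∥ CF ∩ GF ∥ BC]
   → C = (16, 27/2)
3. E_x = 11  [line -5/2·x + 5·y + 45/2 = 0 ∩ |EF|² = 125]
4. E_y = 1  [line -5/2·x + 5·y + 45/2 = 0 ∩ |EF|² = 125]
   → E = (11, 1)
5. D_x = 13/3  [D is the centroid of △CGF]
6. D_y = 1  [D is the centroid of △CGF]
   → D = (13/3, 1)

C = (16, 27/2)
D = (13/3, 1)
E = (11, 1)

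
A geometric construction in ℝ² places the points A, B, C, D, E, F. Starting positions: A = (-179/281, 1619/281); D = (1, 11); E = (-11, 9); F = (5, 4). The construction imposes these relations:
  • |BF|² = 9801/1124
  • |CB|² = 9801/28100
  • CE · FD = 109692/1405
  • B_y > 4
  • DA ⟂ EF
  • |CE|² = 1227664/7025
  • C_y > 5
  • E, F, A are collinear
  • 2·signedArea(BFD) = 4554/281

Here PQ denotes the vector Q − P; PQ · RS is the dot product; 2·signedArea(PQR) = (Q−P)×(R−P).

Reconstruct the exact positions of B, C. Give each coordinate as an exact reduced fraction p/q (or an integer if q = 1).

1. B_x = 613/281  [line -7·x + -4·y + 9777/281 = 0 ∩ |BF|² = 9801/1124]
2. B_y = 2743/562  [line -7·x + -4·y + 9777/281 = 0 ∩ |BF|² = 9801/1124]
   → B = (613/281, 2743/562)
3. C_x = 2273/1405  [line 4·x + -7·y + 40643/1405 = 0 ∩ |CE|² = 1227664/7025]
4. C_y = 1421/281  [line 4·x + -7·y + 40643/1405 = 0 ∩ |CE|² = 1227664/7025]
   → C = (2273/1405, 1421/281)

B = (613/281, 2743/562)
C = (2273/1405, 1421/281)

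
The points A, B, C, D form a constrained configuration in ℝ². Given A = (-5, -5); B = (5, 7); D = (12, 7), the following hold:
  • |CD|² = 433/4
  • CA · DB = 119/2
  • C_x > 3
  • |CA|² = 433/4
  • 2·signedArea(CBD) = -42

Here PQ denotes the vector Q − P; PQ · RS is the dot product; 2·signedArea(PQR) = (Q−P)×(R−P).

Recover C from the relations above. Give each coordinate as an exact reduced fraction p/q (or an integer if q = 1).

C = (7/2, 1)

1. C_x = 7/2  [2·signedArea(CBD) = -42 ∩ CA · DB = 119/2]
2. C_y = 1  [2·signedArea(CBD) = -42 ∩ CA · DB = 119/2]
   → C = (7/2, 1)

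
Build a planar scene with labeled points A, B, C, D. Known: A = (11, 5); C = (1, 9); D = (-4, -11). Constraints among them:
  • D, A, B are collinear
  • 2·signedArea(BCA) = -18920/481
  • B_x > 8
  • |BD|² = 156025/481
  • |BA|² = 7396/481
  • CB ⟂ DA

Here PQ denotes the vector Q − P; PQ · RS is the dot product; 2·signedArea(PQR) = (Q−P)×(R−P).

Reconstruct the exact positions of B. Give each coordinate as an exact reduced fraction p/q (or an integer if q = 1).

1. B_x = 4001/481  [D, A, B are collinear ∩ CB ⟂ DA]
2. B_y = 1029/481  [D, A, B are collinear ∩ CB ⟂ DA]
   → B = (4001/481, 1029/481)

B = (4001/481, 1029/481)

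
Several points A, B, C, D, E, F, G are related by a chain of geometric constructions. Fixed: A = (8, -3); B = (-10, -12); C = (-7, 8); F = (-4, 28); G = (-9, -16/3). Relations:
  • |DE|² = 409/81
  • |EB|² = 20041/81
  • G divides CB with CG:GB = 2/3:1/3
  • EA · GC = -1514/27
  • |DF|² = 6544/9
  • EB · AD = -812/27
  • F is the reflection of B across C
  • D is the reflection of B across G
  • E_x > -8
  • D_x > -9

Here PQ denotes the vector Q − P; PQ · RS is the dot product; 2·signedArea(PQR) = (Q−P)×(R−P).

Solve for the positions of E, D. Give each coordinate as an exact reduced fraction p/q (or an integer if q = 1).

D = (-8, 4/3)
E = (-23/3, 32/9)

1. E_x = -23/3  [line -2·x + -40/3·y + 866/27 = 0 ∩ |EB|² = 20041/81]
2. E_y = 32/9  [line -2·x + -40/3·y + 866/27 = 0 ∩ |EB|² = 20041/81]
   → E = (-23/3, 32/9)
3. D_x = -8  [EB · AD = -812/27 ∩ D is the reflection of B across G]
4. D_y = 4/3  [EB · AD = -812/27 ∩ D is the reflection of B across G]
   → D = (-8, 4/3)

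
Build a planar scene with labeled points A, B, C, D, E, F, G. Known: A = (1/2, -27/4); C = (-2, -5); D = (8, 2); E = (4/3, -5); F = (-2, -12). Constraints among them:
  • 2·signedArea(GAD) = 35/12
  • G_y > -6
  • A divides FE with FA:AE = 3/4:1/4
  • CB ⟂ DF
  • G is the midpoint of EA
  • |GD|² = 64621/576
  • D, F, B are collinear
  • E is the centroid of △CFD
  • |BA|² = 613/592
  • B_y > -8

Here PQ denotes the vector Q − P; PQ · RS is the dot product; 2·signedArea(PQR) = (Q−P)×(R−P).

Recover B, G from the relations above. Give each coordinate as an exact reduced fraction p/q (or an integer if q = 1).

1. B_x = 97/74  [D, F, B are collinear ∩ CB ⟂ DF]
2. B_y = -545/74  [D, F, B are collinear ∩ CB ⟂ DF]
   → B = (97/74, -545/74)
3. G_x = 11/12  [G is the midpoint of EA]
4. G_y = -47/8  [G is the midpoint of EA]
   → G = (11/12, -47/8)

B = (97/74, -545/74)
G = (11/12, -47/8)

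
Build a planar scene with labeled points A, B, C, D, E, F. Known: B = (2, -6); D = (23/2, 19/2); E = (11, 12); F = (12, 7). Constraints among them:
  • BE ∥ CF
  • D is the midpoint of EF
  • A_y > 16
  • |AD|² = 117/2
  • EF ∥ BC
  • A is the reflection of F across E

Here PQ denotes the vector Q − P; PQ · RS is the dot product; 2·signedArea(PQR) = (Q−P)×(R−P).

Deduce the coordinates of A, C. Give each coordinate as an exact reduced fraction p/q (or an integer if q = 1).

1. A_x = 10  [A is the reflection of F across E]
2. A_y = 17  [A is the reflection of F across E]
   → A = (10, 17)
3. C_x = 3  [BE ∥ CF ∩ EF ∥ BC]
4. C_y = -11  [BE ∥ CF ∩ EF ∥ BC]
   → C = (3, -11)

A = (10, 17)
C = (3, -11)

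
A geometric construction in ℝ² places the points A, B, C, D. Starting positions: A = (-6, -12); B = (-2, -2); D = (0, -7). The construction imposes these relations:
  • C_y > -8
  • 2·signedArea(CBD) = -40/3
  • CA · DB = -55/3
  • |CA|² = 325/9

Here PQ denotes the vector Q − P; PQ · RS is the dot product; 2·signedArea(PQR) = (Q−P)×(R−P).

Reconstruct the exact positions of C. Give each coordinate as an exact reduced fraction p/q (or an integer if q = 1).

C = (-8/3, -7)

1. C_x = -8/3  [CA · DB = -55/3 ∩ 2·signedArea(CBD) = -40/3]
2. C_y = -7  [CA · DB = -55/3 ∩ 2·signedArea(CBD) = -40/3]
   → C = (-8/3, -7)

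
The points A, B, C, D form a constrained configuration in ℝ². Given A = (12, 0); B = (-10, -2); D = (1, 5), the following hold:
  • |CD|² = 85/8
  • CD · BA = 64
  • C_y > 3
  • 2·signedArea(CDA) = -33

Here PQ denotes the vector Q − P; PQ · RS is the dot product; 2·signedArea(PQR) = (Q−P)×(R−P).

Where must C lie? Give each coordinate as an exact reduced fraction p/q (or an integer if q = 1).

1. C_x = -7/4  [2·signedArea(CDA) = -33 ∩ CD · BA = 64]
2. C_y = 13/4  [2·signedArea(CDA) = -33 ∩ CD · BA = 64]
   → C = (-7/4, 13/4)

C = (-7/4, 13/4)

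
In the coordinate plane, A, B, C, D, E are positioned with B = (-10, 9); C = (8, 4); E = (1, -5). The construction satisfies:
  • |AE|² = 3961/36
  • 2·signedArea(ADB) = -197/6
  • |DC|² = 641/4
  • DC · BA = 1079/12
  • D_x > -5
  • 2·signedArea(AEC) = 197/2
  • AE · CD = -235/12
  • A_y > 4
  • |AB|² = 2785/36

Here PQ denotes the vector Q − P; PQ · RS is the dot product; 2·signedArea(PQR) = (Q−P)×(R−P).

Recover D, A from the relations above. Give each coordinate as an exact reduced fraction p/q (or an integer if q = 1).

1. A_x = -13/6  [line -9·x + 7·y + -109/2 = 0 ∩ |AE|² = 3961/36]
2. A_y = 5  [line -9·x + 7·y + -109/2 = 0 ∩ |AE|² = 3961/36]
   → A = (-13/6, 5)
3. D_x = -9/2  [DC · BA = 1079/12 ∩ 2·signedArea(ADB) = -197/6]
4. D_y = 2  [DC · BA = 1079/12 ∩ 2·signedArea(ADB) = -197/6]
   → D = (-9/2, 2)

A = (-13/6, 5)
D = (-9/2, 2)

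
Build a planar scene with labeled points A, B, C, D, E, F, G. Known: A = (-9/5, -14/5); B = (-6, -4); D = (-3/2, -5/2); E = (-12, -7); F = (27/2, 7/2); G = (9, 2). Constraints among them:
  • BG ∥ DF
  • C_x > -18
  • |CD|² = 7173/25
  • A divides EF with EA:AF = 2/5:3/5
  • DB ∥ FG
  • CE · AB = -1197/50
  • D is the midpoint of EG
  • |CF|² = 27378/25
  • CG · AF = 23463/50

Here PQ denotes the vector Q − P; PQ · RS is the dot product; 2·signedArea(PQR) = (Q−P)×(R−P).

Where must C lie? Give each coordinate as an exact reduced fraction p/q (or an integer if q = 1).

C = (-171/10, -91/10)

1. C_x = -171/10  [CG · AF = 23463/50 ∩ CE · AB = -1197/50]
2. C_y = -91/10  [CG · AF = 23463/50 ∩ CE · AB = -1197/50]
   → C = (-171/10, -91/10)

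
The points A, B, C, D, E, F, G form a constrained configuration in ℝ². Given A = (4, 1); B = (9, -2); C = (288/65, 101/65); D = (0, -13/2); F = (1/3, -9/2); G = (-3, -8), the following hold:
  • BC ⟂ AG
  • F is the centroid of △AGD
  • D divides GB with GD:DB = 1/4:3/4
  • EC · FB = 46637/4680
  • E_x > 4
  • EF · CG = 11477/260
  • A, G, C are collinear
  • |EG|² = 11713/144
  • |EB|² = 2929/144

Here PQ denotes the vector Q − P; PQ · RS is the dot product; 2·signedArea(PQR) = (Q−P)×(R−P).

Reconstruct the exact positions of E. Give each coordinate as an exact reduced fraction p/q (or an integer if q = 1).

E = (14/3, -13/4)

1. E_x = 14/3  [EF · CG = 11477/260 ∩ EC · FB = 46637/4680]
2. E_y = -13/4  [EF · CG = 11477/260 ∩ EC · FB = 46637/4680]
   → E = (14/3, -13/4)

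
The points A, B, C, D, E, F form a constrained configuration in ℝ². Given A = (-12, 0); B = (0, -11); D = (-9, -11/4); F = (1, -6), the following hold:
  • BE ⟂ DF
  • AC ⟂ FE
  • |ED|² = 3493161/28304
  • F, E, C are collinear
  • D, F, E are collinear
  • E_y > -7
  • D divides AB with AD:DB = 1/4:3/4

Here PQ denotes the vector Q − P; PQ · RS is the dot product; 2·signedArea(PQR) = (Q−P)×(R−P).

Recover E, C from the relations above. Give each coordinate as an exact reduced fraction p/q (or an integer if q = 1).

1. E_x = 2769/1769  [D, F, E are collinear ∩ BE ⟂ DF]
2. E_y = -10939/1769  [D, F, E are collinear ∩ BE ⟂ DF]
   → E = (2769/1769, -10939/1769)
3. C_x = -22151/1769  [F, E, C are collinear ∩ AC ⟂ FE]
4. C_y = -2840/1769  [F, E, C are collinear ∩ AC ⟂ FE]
   → C = (-22151/1769, -2840/1769)

C = (-22151/1769, -2840/1769)
E = (2769/1769, -10939/1769)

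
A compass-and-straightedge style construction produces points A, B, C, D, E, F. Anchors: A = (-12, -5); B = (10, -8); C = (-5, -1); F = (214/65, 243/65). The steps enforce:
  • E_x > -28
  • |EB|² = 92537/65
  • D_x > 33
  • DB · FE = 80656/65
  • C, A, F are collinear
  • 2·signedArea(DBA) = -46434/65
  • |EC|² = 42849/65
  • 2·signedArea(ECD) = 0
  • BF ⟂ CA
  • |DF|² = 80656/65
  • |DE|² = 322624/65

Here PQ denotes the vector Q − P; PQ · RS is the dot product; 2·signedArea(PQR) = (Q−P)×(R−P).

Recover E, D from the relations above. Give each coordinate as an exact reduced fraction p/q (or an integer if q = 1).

1. D_x = 2202/65  [line -3·x + -22·y + 36944/65 = 0 ∩ |DF|² = 80656/65]
2. D_y = 1379/65  [line -3·x + -22·y + 36944/65 = 0 ∩ |DF|² = 80656/65]
   → D = (2202/65, 1379/65)
3. E_x = -1774/65  [2·signedArea(ECD) = 0 ∩ DB · FE = 80656/65]
4. E_y = -893/65  [2·signedArea(ECD) = 0 ∩ DB · FE = 80656/65]
   → E = (-1774/65, -893/65)

D = (2202/65, 1379/65)
E = (-1774/65, -893/65)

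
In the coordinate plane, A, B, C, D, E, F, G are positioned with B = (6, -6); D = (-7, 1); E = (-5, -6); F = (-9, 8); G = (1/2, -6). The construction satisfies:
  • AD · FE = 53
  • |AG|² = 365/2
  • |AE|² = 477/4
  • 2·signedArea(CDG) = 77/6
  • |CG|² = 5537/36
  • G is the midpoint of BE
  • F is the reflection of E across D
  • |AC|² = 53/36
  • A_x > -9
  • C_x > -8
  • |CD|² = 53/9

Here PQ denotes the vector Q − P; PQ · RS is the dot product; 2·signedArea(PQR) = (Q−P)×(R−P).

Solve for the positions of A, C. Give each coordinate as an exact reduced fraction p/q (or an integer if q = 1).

1. A_x = -8  [line -4·x + 14·y + -95 = 0 ∩ |AE|² = 477/4]
2. A_y = 9/2  [line -4·x + 14·y + -95 = 0 ∩ |AE|² = 477/4]
   → A = (-8, 9/2)
3. C_x = -23/3  [line 7·x + 15/2·y + 86/3 = 0 ∩ |AC|² = 53/36]
4. C_y = 10/3  [line 7·x + 15/2·y + 86/3 = 0 ∩ |AC|² = 53/36]
   → C = (-23/3, 10/3)

A = (-8, 9/2)
C = (-23/3, 10/3)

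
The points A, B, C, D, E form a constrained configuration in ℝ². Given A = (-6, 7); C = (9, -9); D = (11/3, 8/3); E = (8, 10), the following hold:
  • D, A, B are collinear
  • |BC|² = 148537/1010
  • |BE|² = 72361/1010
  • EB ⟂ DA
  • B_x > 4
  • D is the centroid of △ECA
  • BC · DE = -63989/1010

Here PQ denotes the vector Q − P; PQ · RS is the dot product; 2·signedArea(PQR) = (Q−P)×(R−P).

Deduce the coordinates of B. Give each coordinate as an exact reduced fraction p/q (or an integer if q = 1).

B = (4583/1010, 2299/1010)

1. B_x = 4583/1010  [D, A, B are collinear ∩ EB ⟂ DA]
2. B_y = 2299/1010  [D, A, B are collinear ∩ EB ⟂ DA]
   → B = (4583/1010, 2299/1010)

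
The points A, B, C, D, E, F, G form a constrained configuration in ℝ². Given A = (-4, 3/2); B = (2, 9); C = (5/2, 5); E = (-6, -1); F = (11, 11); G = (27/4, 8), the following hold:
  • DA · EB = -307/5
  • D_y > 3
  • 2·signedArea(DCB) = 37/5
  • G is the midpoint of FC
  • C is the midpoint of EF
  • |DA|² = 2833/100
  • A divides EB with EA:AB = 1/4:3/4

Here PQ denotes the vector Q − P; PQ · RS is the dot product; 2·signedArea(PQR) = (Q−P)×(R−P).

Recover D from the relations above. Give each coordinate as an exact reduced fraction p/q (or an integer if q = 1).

D = (4/5, 19/5)

1. D_x = 4/5  [2·signedArea(DCB) = 37/5 ∩ DA · EB = -307/5]
2. D_y = 19/5  [2·signedArea(DCB) = 37/5 ∩ DA · EB = -307/5]
   → D = (4/5, 19/5)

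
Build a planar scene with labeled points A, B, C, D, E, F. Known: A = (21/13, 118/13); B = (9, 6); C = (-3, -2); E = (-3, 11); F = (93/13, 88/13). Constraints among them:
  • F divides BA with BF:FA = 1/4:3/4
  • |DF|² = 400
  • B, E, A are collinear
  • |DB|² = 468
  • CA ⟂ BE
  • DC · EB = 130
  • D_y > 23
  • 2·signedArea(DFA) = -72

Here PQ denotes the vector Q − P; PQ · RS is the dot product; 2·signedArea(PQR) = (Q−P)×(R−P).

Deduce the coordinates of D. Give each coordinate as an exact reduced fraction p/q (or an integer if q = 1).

D = (-3, 24)

1. D_x = -3  [DC · EB = 130 ∩ 2·signedArea(DFA) = -72]
2. D_y = 24  [DC · EB = 130 ∩ 2·signedArea(DFA) = -72]
   → D = (-3, 24)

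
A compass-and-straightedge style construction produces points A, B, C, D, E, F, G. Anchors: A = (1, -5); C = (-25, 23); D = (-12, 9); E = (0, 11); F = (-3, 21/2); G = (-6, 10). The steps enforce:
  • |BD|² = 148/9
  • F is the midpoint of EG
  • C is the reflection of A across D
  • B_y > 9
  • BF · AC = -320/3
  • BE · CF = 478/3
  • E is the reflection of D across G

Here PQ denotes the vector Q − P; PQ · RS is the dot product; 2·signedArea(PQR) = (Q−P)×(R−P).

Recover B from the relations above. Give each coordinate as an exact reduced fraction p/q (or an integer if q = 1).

1. B_x = -8  [BF · AC = -320/3 ∩ BE · CF = 478/3]
2. B_y = 29/3  [BF · AC = -320/3 ∩ BE · CF = 478/3]
   → B = (-8, 29/3)

B = (-8, 29/3)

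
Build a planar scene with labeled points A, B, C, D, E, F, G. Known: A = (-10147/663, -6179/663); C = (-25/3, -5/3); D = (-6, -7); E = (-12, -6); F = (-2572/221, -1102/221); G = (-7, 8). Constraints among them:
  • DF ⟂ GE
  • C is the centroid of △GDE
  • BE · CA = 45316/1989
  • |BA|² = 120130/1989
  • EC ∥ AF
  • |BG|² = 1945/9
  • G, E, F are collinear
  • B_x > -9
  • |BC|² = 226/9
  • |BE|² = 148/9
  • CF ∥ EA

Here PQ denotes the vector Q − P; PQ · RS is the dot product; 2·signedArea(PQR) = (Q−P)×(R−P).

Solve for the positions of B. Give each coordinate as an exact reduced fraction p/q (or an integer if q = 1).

1. B_x = -8  [line 4622/663·x + 5074/663·y + 212408/1989 = 0 ∩ |BA|² = 120130/1989]
2. B_y = -20/3  [line 4622/663·x + 5074/663·y + 212408/1989 = 0 ∩ |BA|² = 120130/1989]
   → B = (-8, -20/3)

B = (-8, -20/3)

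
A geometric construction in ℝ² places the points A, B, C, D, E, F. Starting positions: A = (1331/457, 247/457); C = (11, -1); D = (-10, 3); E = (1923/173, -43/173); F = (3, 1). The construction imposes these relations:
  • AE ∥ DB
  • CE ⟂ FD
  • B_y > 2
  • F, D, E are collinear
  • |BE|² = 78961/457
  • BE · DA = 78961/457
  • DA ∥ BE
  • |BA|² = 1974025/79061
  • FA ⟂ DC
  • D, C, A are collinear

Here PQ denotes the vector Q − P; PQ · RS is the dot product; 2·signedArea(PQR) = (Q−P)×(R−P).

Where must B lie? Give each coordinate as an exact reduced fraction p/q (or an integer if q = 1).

1. B_x = -142062/79061  [DA ∥ BE ∩ AE ∥ DB]
2. B_y = 174801/79061  [DA ∥ BE ∩ AE ∥ DB]
   → B = (-142062/79061, 174801/79061)

B = (-142062/79061, 174801/79061)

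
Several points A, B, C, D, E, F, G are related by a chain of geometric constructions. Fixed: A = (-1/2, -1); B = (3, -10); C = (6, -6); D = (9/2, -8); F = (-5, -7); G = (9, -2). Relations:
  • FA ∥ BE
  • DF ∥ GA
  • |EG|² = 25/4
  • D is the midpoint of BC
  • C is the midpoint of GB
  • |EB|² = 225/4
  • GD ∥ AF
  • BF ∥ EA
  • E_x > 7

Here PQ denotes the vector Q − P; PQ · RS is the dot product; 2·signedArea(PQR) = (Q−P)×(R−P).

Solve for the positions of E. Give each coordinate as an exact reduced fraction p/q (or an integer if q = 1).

E = (15/2, -4)

1. E_x = 15/2  [BF ∥ EA ∩ FA ∥ BE]
2. E_y = -4  [BF ∥ EA ∩ FA ∥ BE]
   → E = (15/2, -4)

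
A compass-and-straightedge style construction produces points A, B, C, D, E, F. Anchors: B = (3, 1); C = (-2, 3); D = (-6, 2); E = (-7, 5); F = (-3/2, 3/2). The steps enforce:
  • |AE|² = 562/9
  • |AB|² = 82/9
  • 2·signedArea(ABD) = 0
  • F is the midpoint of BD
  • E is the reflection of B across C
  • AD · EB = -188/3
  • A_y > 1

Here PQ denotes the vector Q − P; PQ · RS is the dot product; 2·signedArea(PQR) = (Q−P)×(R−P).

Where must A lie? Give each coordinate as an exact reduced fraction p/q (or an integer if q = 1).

1. A_x = 0  [2·signedArea(ABD) = 0 ∩ AD · EB = -188/3]
2. A_y = 4/3  [2·signedArea(ABD) = 0 ∩ AD · EB = -188/3]
   → A = (0, 4/3)

A = (0, 4/3)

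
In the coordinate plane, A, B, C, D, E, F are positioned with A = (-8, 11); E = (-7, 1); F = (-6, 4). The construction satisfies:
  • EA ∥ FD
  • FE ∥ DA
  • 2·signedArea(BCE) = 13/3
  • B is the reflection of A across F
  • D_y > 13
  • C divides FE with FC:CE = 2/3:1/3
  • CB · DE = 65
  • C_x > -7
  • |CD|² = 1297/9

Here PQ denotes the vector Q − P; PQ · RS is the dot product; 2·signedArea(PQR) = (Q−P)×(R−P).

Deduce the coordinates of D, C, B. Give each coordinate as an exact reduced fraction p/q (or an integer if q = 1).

B = (-4, -3)
C = (-20/3, 2)
D = (-7, 14)

1. D_x = -7  [FE ∥ DA ∩ EA ∥ FD]
2. D_y = 14  [FE ∥ DA ∩ EA ∥ FD]
   → D = (-7, 14)
3. C_x = -20/3  [C divides FE with FC:CE = 2/3:1/3]
4. C_y = 2  [C divides FE with FC:CE = 2/3:1/3]
   → C = (-20/3, 2)
5. B_x = -4  [B is the reflection of A across F]
6. B_y = -3  [B is the reflection of A across F]
   → B = (-4, -3)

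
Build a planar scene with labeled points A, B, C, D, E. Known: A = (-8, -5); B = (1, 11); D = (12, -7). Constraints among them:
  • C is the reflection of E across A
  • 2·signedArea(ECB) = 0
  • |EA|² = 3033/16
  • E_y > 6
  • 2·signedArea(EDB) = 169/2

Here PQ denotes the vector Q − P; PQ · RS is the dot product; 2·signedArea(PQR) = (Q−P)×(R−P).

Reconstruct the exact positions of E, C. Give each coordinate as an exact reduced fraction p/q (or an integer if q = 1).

C = (-59/4, -17)
E = (-5/4, 7)

1. E_x = -5/4  [line -18·x + -11·y + 109/2 = 0 ∩ |EA|² = 3033/16]
2. E_y = 7  [line -18·x + -11·y + 109/2 = 0 ∩ |EA|² = 3033/16]
   → E = (-5/4, 7)
3. C_x = -59/4  [2·signedArea(ECB) = 0 ∩ C is the reflection of E across A]
4. C_y = -17  [2·signedArea(ECB) = 0 ∩ C is the reflection of E across A]
   → C = (-59/4, -17)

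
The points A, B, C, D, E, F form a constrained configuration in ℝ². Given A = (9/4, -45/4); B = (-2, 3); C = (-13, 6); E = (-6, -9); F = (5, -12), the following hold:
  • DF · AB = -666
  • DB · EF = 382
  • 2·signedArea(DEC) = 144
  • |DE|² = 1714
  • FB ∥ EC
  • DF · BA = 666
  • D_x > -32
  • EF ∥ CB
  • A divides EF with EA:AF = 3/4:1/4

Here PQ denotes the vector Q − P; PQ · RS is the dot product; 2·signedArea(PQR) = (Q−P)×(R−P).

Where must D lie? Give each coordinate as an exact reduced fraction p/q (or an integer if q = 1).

1. D_x = -31  [DF · AB = -666 ∩ 2·signedArea(DEC) = 144]
2. D_y = 24  [DF · AB = -666 ∩ 2·signedArea(DEC) = 144]
   → D = (-31, 24)

D = (-31, 24)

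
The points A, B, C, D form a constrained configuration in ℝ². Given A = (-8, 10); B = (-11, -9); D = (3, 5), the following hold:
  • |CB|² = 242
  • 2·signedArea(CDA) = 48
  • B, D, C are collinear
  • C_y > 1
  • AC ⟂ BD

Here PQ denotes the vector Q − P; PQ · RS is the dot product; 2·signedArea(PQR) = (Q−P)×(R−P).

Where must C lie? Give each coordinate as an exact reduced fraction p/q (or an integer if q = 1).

C = (0, 2)

1. C_x = 0  [B, D, C are collinear ∩ AC ⟂ BD]
2. C_y = 2  [B, D, C are collinear ∩ AC ⟂ BD]
   → C = (0, 2)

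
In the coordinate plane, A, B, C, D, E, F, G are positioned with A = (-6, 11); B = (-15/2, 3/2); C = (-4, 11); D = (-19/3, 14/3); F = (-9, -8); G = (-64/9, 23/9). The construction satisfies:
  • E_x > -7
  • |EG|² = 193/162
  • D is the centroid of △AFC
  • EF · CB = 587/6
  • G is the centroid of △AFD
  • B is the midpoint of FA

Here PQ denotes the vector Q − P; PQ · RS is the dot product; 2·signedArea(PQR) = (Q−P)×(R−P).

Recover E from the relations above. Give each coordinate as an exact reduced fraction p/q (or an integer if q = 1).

1. E_x = -41/6  [line 7/2·x + 19/2·y + 29/3 = 0 ∩ |EG|² = 193/162]
2. E_y = 3/2  [line 7/2·x + 19/2·y + 29/3 = 0 ∩ |EG|² = 193/162]
   → E = (-41/6, 3/2)

E = (-41/6, 3/2)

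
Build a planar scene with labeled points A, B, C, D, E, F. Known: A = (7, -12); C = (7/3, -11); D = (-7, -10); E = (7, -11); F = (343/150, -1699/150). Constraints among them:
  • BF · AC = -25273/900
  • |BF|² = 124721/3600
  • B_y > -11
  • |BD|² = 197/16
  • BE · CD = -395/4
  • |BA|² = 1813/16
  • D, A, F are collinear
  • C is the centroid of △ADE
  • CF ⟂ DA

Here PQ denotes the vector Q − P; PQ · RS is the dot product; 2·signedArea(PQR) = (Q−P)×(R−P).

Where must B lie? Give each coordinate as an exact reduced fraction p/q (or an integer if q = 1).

B = (-7/2, -41/4)

1. B_x = -7/2  [BF · AC = -25273/900 ∩ BE · CD = -395/4]
2. B_y = -41/4  [BF · AC = -25273/900 ∩ BE · CD = -395/4]
   → B = (-7/2, -41/4)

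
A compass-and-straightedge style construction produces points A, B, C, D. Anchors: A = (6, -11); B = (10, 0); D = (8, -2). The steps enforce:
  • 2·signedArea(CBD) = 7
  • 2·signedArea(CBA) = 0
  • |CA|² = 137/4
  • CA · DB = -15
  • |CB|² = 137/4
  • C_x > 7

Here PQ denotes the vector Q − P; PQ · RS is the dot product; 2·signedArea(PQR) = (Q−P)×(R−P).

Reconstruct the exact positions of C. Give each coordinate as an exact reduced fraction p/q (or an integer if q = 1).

C = (8, -11/2)

1. C_x = 8  [2·signedArea(CBA) = 0 ∩ 2·signedArea(CBD) = 7]
2. C_y = -11/2  [2·signedArea(CBA) = 0 ∩ 2·signedArea(CBD) = 7]
   → C = (8, -11/2)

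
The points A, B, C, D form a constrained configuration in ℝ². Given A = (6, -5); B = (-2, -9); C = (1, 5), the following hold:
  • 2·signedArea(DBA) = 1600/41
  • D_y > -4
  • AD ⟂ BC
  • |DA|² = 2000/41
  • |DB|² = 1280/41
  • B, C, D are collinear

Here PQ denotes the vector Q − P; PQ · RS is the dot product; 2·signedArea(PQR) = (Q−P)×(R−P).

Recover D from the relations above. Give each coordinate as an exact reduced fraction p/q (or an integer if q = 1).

D = (-34/41, -145/41)

1. D_x = -34/41  [B, C, D are collinear ∩ AD ⟂ BC]
2. D_y = -145/41  [B, C, D are collinear ∩ AD ⟂ BC]
   → D = (-34/41, -145/41)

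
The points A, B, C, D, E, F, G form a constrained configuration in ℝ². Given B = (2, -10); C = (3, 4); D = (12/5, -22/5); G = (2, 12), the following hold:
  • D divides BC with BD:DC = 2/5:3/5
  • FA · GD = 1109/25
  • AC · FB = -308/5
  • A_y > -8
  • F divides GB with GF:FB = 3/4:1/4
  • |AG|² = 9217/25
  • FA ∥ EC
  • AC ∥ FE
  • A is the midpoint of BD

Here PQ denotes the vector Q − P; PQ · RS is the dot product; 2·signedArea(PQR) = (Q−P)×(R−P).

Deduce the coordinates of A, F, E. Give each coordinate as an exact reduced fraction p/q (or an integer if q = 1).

1. A_x = 11/5  [A is the midpoint of BD]
2. A_y = -36/5  [A is the midpoint of BD]
   → A = (11/5, -36/5)
3. F_x = 2  [F divides GB with GF:FB = 3/4:1/4]
4. F_y = -9/2  [F divides GB with GF:FB = 3/4:1/4]
   → F = (2, -9/2)
5. E_x = 14/5  [FA ∥ EC ∩ AC ∥ FE]
6. E_y = 67/10  [FA ∥ EC ∩ AC ∥ FE]
   → E = (14/5, 67/10)

A = (11/5, -36/5)
E = (14/5, 67/10)
F = (2, -9/2)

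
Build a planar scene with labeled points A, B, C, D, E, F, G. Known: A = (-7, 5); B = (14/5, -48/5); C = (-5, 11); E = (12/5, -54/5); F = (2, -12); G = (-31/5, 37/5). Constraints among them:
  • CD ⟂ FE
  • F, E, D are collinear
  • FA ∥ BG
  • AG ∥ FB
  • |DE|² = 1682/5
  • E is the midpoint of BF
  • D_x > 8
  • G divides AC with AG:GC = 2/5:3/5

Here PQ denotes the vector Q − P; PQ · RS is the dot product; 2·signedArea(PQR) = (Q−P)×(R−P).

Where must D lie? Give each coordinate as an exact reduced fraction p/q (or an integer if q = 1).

1. D_x = 41/5  [F, E, D are collinear ∩ CD ⟂ FE]
2. D_y = 33/5  [F, E, D are collinear ∩ CD ⟂ FE]
   → D = (41/5, 33/5)

D = (41/5, 33/5)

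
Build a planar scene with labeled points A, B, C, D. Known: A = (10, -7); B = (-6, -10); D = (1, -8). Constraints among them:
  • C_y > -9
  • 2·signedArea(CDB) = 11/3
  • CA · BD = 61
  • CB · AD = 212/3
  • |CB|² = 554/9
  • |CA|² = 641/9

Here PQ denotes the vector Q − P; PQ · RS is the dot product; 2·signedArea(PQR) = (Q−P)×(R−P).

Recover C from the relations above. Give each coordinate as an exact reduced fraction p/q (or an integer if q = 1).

C = (5/3, -25/3)

1. C_x = 5/3  [2·signedArea(CDB) = 11/3 ∩ CA · BD = 61]
2. C_y = -25/3  [2·signedArea(CDB) = 11/3 ∩ CA · BD = 61]
   → C = (5/3, -25/3)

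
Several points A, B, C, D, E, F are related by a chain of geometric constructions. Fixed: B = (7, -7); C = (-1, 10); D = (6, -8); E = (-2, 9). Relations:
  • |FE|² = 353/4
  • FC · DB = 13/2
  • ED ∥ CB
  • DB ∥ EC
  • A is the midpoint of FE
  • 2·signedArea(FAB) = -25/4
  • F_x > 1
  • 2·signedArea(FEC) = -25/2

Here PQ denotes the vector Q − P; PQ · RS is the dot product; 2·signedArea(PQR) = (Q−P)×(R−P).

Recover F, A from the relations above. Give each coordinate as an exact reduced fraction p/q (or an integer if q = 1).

1. F_x = 2  [FC · DB = 13/2 ∩ 2·signedArea(FEC) = -25/2]
2. F_y = 1/2  [FC · DB = 13/2 ∩ 2·signedArea(FEC) = -25/2]
   → F = (2, 1/2)
3. A_x = 0  [A is the midpoint of FE]
4. A_y = 19/4  [A is the midpoint of FE]
   → A = (0, 19/4)

A = (0, 19/4)
F = (2, 1/2)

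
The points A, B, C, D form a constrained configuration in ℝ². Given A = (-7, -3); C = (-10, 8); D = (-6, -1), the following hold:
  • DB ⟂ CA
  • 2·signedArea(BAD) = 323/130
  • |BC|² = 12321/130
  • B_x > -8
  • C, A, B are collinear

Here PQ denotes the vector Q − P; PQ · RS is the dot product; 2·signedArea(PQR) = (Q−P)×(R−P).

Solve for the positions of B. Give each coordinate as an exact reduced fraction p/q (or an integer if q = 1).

1. B_x = -967/130  [C, A, B are collinear ∩ DB ⟂ CA]
2. B_y = -181/130  [C, A, B are collinear ∩ DB ⟂ CA]
   → B = (-967/130, -181/130)

B = (-967/130, -181/130)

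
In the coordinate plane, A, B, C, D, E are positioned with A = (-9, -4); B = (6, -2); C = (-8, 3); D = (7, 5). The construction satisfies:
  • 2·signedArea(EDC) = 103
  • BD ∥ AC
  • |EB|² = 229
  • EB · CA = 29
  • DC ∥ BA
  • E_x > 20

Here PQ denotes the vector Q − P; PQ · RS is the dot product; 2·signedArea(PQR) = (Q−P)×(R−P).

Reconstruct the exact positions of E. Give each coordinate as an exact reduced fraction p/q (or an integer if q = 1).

1. E_x = 21  [EB · CA = 29 ∩ 2·signedArea(EDC) = 103]
2. E_y = 0  [EB · CA = 29 ∩ 2·signedArea(EDC) = 103]
   → E = (21, 0)

E = (21, 0)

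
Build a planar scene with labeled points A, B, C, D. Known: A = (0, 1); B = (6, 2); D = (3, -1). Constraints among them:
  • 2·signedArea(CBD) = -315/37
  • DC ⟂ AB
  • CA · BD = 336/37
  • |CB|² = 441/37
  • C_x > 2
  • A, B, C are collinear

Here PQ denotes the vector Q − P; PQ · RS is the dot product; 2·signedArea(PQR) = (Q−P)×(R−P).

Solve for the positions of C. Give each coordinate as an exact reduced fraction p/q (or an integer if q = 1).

C = (96/37, 53/37)

1. C_x = 96/37  [A, B, C are collinear ∩ DC ⟂ AB]
2. C_y = 53/37  [A, B, C are collinear ∩ DC ⟂ AB]
   → C = (96/37, 53/37)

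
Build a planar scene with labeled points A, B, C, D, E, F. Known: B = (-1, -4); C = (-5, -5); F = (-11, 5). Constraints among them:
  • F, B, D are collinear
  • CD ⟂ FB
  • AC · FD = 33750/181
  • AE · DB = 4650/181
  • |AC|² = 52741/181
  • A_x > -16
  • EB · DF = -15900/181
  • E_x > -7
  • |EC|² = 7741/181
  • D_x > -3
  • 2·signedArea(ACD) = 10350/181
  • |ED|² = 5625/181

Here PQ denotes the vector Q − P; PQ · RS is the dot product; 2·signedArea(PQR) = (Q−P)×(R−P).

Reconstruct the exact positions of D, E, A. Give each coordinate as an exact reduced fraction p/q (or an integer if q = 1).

A = (-2741/181, 1580/181)
D = (-491/181, -445/181)
E = (-1241/181, 230/181)

1. D_x = -491/181  [F, B, D are collinear ∩ CD ⟂ FB]
2. D_y = -445/181  [F, B, D are collinear ∩ CD ⟂ FB]
   → D = (-491/181, -445/181)
3. E_x = -1241/181  [line 1500/181·x + -1350/181·y + 12000/181 = 0 ∩ |EC|² = 7741/181]
4. E_y = 230/181  [line 1500/181·x + -1350/181·y + 12000/181 = 0 ∩ |EC|² = 7741/181]
   → E = (-1241/181, 230/181)
5. A_x = -2741/181  [line -310/181·x + 279/181·y + -7130/181 = 0 ∩ |AC|² = 52741/181]
6. A_y = 1580/181  [line -310/181·x + 279/181·y + -7130/181 = 0 ∩ |AC|² = 52741/181]
   → A = (-2741/181, 1580/181)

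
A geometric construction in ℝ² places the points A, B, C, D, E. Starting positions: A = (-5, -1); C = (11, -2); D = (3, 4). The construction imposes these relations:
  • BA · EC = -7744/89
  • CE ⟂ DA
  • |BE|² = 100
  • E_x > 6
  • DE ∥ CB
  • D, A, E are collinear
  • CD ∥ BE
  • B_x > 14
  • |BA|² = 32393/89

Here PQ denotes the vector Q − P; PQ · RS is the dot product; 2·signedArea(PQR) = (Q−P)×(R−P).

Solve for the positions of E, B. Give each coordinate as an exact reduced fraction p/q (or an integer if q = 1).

1. E_x = 539/89  [D, A, E are collinear ∩ CE ⟂ DA]
2. E_y = 526/89  [D, A, E are collinear ∩ CE ⟂ DA]
   → E = (539/89, 526/89)
3. B_x = 1251/89  [CD ∥ BE ∩ DE ∥ CB]
4. B_y = -8/89  [CD ∥ BE ∩ DE ∥ CB]
   → B = (1251/89, -8/89)

B = (1251/89, -8/89)
E = (539/89, 526/89)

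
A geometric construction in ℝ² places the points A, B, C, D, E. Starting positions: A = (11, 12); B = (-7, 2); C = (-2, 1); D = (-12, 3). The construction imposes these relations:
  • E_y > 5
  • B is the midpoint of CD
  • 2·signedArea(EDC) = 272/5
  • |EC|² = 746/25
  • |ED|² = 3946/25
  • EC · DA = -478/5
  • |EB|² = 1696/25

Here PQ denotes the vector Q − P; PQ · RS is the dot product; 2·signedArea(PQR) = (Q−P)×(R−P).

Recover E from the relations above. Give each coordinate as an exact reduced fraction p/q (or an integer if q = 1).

1. E_x = 1/5  [2·signedArea(EDC) = 272/5 ∩ EC · DA = -478/5]
2. E_y = 6  [2·signedArea(EDC) = 272/5 ∩ EC · DA = -478/5]
   → E = (1/5, 6)

E = (1/5, 6)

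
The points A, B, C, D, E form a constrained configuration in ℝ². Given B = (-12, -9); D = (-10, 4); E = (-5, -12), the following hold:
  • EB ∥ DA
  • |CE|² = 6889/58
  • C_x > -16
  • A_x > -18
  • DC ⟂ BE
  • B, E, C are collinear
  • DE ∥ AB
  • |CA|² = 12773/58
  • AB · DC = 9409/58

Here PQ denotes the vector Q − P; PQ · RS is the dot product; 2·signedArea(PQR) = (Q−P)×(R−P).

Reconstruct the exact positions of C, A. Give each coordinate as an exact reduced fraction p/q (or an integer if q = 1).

A = (-17, 7)
C = (-871/58, -447/58)

1. C_x = -871/58  [B, E, C are collinear ∩ DC ⟂ BE]
2. C_y = -447/58  [B, E, C are collinear ∩ DC ⟂ BE]
   → C = (-871/58, -447/58)
3. A_x = -17  [DE ∥ AB ∩ EB ∥ DA]
4. A_y = 7  [DE ∥ AB ∩ EB ∥ DA]
   → A = (-17, 7)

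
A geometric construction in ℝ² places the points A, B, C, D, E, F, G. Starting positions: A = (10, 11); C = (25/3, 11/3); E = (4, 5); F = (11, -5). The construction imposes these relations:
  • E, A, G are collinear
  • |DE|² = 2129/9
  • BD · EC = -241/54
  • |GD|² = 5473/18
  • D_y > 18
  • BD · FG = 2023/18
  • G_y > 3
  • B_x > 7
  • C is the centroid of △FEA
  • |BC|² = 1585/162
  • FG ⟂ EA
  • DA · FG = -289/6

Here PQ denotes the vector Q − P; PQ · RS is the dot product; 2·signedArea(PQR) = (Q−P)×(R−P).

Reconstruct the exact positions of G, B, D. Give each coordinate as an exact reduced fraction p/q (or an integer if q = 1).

B = (131/18, 13/18)
D = (35/3, 55/3)
G = (5/2, 7/2)

1. G_x = 5/2  [E, A, G are collinear ∩ FG ⟂ EA]
2. G_y = 7/2  [E, A, G are collinear ∩ FG ⟂ EA]
   → G = (5/2, 7/2)
3. D_x = 35/3  [line 17/2·x + -17/2·y + 170/3 = 0 ∩ |DE|² = 2129/9]
4. D_y = 55/3  [line 17/2·x + -17/2·y + 170/3 = 0 ∩ |DE|² = 2129/9]
   → D = (35/3, 55/3)
5. B_x = 131/18  [BD · FG = 2023/18 ∩ BD · EC = -241/54]
6. B_y = 13/18  [BD · FG = 2023/18 ∩ BD · EC = -241/54]
   → B = (131/18, 13/18)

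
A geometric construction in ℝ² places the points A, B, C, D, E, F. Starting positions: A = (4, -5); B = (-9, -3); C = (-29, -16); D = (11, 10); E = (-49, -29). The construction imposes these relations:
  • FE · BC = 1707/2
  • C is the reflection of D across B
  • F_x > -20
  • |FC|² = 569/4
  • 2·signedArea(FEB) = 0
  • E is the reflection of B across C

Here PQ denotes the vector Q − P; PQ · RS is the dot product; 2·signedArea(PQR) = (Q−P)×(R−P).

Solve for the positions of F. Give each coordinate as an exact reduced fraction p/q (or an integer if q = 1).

1. F_x = -19  [2·signedArea(FEB) = 0 ∩ FE · BC = 1707/2]
2. F_y = -19/2  [2·signedArea(FEB) = 0 ∩ FE · BC = 1707/2]
   → F = (-19, -19/2)

F = (-19, -19/2)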